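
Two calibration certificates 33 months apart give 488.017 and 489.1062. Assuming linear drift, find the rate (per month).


rate = (v2 - v1) / months
= (489.1062 - 488.017) / 33
= 1.0892 / 33
= 0.0330

0.0330


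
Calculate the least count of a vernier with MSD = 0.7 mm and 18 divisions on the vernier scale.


LC = MSD / n_div
= 0.7 / 18
= 0.0389

0.0389


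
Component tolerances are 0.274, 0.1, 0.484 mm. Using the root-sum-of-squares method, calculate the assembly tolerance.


RSS = sqrt(0.274^2 + 0.1^2 + 0.484^2)
= sqrt(0.319332)
= 0.5651

0.5651


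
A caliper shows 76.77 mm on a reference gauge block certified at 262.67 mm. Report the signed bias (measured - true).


Systematic error = measured - true
= 76.77 - 262.67
= -185.9000

-185.9000


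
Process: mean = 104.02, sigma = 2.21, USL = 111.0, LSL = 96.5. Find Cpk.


Cpu = (USL - mean) / (3*sigma) = (111.0 - 104.02) / (3*2.21) = 1.0528
Cpl = (mean - LSL) / (3*sigma) = (104.02 - 96.5) / (3*2.21) = 1.1342
Cpk = min(Cpu, Cpl) = 1.0528

1.0528


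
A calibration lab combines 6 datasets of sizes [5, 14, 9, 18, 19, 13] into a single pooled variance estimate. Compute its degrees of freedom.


nu = sum_i (n_i - 1)
nu = ((5 - 1) + (14 - 1) + (9 - 1) + (18 - 1) + (19 - 1) + (13 - 1))
nu = 4 + 13 + 8 + 17 + 18 + 12
nu = 72

72


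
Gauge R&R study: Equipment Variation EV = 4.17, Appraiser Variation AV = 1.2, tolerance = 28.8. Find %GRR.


GRR = sqrt(EV^2 + AV^2) = sqrt(4.17^2 + 1.2^2) = 4.339228
%GRR = GRR / tol * 100 = 4.339228 / 28.8 * 100
%GRR = 15.0668

15.0668


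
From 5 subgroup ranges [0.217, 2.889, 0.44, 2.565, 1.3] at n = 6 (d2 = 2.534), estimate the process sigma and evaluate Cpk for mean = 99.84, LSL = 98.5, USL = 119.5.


R_bar = (0.217 + 2.889 + 0.44 + 2.565 + 1.3) / 5 = 1.4822
sigma = R_bar / d2 = 1.4822 / 2.534 = 0.58492502
Cp = (USL - LSL)/(6*sigma) = (119.5 - 98.5)/(6*0.58492502) = 5.9837
Cpu = (119.5 - 99.84)/(3*0.58492502) = 11.2037
Cpl = (99.84 - 98.5)/(3*0.58492502) = 0.7636
Cpk = min(Cpu, Cpl) = 0.7636

0.7636


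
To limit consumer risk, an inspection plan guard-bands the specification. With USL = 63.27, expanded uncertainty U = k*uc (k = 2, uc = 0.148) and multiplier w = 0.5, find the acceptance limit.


U = k * uc = 2 * 0.148 = 0.296
guard band g = w * U = 0.5 * 0.296 = 0.148
AL = USL - g = 63.27 - 0.148
AL = 63.1220

63.1220


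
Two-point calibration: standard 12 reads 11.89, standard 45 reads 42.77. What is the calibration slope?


slope = (y2 - y1) / (x2 - x1)
= (42.77 - 11.89) / (45 - 12)
= 30.8800 / 33
= 0.9358

0.9358


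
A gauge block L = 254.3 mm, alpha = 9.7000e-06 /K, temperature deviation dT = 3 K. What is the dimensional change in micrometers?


dL = L * alpha * dT
= 254.3 * 9.7000e-06 * 3
= 0.0074001 mm
dL_um = 0.0074001 * 1000 = 7.4001 um

7.4001


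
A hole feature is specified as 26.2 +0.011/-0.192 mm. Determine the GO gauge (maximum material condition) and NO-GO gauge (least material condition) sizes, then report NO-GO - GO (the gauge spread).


GO = nominal - lower_tol (smallest hole = maximum material condition)
GO = 26.2 - 0.192 = 26.008
NO-GO = nominal + upper_tol (largest hole = least material condition)
NO-GO = 26.2 + 0.011 = 26.211
spread = NO-GO - GO = 26.211 - 26.008 = 0.2030

0.2030


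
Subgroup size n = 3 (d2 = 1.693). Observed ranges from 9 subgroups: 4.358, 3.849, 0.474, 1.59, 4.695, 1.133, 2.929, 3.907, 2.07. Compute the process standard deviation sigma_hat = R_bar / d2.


R_bar = (4.358 + 3.849 + 0.474 + 1.59 + 4.695 + 1.133 + 2.929 + 3.907 + 2.07) / 9
R_bar = 25.005 / 9 = 2.7783333
sigma_hat = R_bar / d2 = 2.7783333 / 1.693 = 1.6411

1.6411


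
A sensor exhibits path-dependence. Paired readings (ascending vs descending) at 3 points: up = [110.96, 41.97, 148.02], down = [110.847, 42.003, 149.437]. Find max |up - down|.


|110.96 - 110.847| = 0.1130
|41.97 - 42.003| = 0.0330
|148.02 - 149.437| = 1.4170
hysteresis = max(diffs) = 1.4170

1.4170


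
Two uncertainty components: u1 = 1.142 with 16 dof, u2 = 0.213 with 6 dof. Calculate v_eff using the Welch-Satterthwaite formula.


uc = sqrt(u1^2 + u2^2) = sqrt(1.142^2 + 0.213^2) = 1.161694
v_eff = uc^4 / (u1^4/v1 + u2^4/v2)
= 1.161694^4 / (1.142^4/16 + 0.213^4/6)
= 1.8212392 / 0.10664579
v_eff = 17.0775

17.0775


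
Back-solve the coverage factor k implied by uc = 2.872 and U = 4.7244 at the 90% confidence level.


k = U / uc
k = 4.7244 / 2.872
k = 1.645

1.645


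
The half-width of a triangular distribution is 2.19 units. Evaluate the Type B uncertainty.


u_B = half_width / sqrt(6)
u_B = 2.19 / 2.4494897
u_B = 0.8941

0.8941


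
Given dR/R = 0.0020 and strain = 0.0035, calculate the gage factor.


GF = (dR/R) / epsilon
= 0.0020 / 0.0035
= 0.5714

0.5714


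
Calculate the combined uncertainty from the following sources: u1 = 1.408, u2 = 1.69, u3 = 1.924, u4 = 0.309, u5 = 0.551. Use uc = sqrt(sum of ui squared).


uc = sqrt(1.408^2 + 1.69^2 + 1.924^2 + 0.309^2 + 0.551^2)
uc = sqrt(8.939422)
uc = 2.9899

2.9899


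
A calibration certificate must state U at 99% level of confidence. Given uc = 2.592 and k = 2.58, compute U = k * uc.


U = k * uc
U = 2.58 * 2.592
U = 6.6874

6.6874


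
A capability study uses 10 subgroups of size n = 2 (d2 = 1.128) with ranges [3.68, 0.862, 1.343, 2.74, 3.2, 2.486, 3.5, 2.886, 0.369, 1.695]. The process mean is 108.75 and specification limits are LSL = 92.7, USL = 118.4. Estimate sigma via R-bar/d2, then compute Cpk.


R_bar = (3.68 + 0.862 + 1.343 + 2.74 + 3.2 + 2.486 + 3.5 + 2.886 + 0.369 + 1.695) / 10 = 2.2761
sigma = R_bar / d2 = 2.2761 / 1.128 = 2.0178191
Cp = (USL - LSL)/(6*sigma) = (118.4 - 92.7)/(6*2.0178191) = 2.1228
Cpu = (118.4 - 108.75)/(3*2.0178191) = 1.5941
Cpl = (108.75 - 92.7)/(3*2.0178191) = 2.6514
Cpk = min(Cpu, Cpl) = 1.5941

1.5941


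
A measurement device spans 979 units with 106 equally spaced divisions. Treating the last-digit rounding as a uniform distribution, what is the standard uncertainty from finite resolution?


resolution = range / divisions
resolution = 979 / 106 = 9.2358491
u_res = resolution / (2*sqrt(3))
u_res = 9.2358491 / 3.4641016
u_res = 2.6662

2.6662


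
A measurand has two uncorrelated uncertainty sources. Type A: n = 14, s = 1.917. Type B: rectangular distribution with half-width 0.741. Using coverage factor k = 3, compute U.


u_A = s / sqrt(n) = 1.917 / sqrt(14) = 0.5123398
u_B = half_width / sqrt(3) = 0.741 / sqrt(3) = 0.42781655
uc = sqrt(u_A^2 + u_B^2) = sqrt(0.5123398^2 + 0.42781655^2) = 0.66747215
U = k * uc = 3 * 0.66747215
U = 2.0024

2.0024


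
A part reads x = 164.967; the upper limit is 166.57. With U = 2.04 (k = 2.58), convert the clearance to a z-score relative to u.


u = U / k = 2.04 / 2.58 = 0.79069767
margin = |USL - x| = |166.57 - 164.967| = 1.603
z = margin / u = 1.603 / 0.79069767
z = 2.0273

2.0273


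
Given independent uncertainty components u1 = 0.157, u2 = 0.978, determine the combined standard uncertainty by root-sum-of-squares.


uc = sqrt(0.157^2 + 0.978^2)
uc = sqrt(0.981133)
uc = 0.9905

0.9905


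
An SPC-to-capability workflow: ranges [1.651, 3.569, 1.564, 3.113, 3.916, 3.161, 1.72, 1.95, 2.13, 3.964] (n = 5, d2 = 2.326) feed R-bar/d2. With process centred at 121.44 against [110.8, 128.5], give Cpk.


R_bar = (1.651 + 3.569 + 1.564 + 3.113 + 3.916 + 3.161 + 1.72 + 1.95 + 2.13 + 3.964) / 10 = 2.6738
sigma = R_bar / d2 = 2.6738 / 2.326 = 1.1495271
Cp = (USL - LSL)/(6*sigma) = (128.5 - 110.8)/(6*1.1495271) = 2.5663
Cpu = (128.5 - 121.44)/(3*1.1495271) = 2.0472
Cpl = (121.44 - 110.8)/(3*1.1495271) = 3.0853
Cpk = min(Cpu, Cpl) = 2.0472

2.0472


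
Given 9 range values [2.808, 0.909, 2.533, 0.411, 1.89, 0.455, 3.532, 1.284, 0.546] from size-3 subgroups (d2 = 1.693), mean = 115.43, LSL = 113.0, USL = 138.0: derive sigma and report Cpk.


R_bar = (2.808 + 0.909 + 2.533 + 0.411 + 1.89 + 0.455 + 3.532 + 1.284 + 0.546) / 9 = 1.5964444
sigma = R_bar / d2 = 1.5964444 / 1.693 = 0.94296775
Cp = (USL - LSL)/(6*sigma) = (138.0 - 113.0)/(6*0.94296775) = 4.4187
Cpu = (138.0 - 115.43)/(3*0.94296775) = 7.9784
Cpl = (115.43 - 113.0)/(3*0.94296775) = 0.8590
Cpk = min(Cpu, Cpl) = 0.8590

0.8590


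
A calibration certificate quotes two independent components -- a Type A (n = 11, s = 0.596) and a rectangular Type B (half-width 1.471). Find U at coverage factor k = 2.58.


u_A = s / sqrt(n) = 0.596 / sqrt(11) = 0.17970076
u_B = half_width / sqrt(3) = 1.471 / sqrt(3) = 0.84928225
uc = sqrt(u_A^2 + u_B^2) = sqrt(0.17970076^2 + 0.84928225^2) = 0.86808565
U = k * uc = 2.58 * 0.86808565
U = 2.2397

2.2397


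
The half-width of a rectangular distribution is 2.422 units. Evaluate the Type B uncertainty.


u_B = half_width / sqrt(3)
u_B = 2.422 / 1.7320508
u_B = 1.3983

1.3983


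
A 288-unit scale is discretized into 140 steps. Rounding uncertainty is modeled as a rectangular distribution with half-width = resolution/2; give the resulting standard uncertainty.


resolution = range / divisions
resolution = 288 / 140 = 2.0571429
u_res = resolution / (2*sqrt(3))
u_res = 2.0571429 / 3.4641016
u_res = 0.5938

0.5938


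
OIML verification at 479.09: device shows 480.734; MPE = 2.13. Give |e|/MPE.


e = indication - reference = 480.734 - 479.09 = 1.6440
|e| = 1.6440
ratio = |e| / MPE = 1.6440 / 2.13
ratio = 0.7718

0.7718


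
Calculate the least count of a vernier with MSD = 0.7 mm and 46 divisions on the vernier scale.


LC = MSD / n_div
= 0.7 / 46
= 0.0152

0.0152


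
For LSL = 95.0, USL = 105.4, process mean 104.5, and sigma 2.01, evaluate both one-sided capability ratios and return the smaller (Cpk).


Cpu = (USL - mean) / (3*sigma) = (105.4 - 104.5) / (3*2.01) = 0.1493
Cpl = (mean - LSL) / (3*sigma) = (104.5 - 95.0) / (3*2.01) = 1.5755
Cpk = min(Cpu, Cpl) = 0.1493

0.1493


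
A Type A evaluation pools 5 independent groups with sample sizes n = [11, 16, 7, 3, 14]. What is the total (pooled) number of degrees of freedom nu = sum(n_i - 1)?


nu = sum_i (n_i - 1)
nu = ((11 - 1) + (16 - 1) + (7 - 1) + (3 - 1) + (14 - 1))
nu = 10 + 15 + 6 + 2 + 13
nu = 46

46


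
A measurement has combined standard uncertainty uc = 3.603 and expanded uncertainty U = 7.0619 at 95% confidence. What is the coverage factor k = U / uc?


k = U / uc
k = 7.0619 / 3.603
k = 1.96

1.96


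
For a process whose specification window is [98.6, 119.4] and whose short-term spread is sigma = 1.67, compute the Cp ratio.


Cp = (USL - LSL) / (6 * sigma)
= (119.4 - 98.6) / (6 * 1.67)
= 20.8000 / 10.0200
= 2.0758

2.0758


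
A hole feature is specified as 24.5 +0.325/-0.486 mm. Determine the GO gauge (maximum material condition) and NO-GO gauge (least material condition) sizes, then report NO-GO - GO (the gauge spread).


GO = nominal - lower_tol (smallest hole = maximum material condition)
GO = 24.5 - 0.486 = 24.014
NO-GO = nominal + upper_tol (largest hole = least material condition)
NO-GO = 24.5 + 0.325 = 24.825
spread = NO-GO - GO = 24.825 - 24.014 = 0.8110

0.8110


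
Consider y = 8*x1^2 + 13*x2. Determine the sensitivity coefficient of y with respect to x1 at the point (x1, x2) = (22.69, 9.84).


y = 8*x1^2 + 13*x2
dy/dx1 = 2*8*x1
Evaluate at x1 = 22.69: c1 = 16 * 22.69
c1 = 363.0400

363.0400


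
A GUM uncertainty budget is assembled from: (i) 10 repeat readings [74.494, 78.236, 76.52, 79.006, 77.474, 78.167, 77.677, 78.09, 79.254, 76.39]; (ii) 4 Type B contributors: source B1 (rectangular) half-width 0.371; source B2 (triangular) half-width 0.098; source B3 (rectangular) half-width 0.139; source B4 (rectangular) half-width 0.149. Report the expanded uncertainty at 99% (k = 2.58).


mean = (74.494 + 78.236 + 76.52 + 79.006 + 77.474 + 78.167 + 77.677 + 78.09 + 79.254 + 76.39) / 10 = 77.5308
s = sqrt(sum((x - mean)^2)/(n-1)) = 1.4114725
u_A = s / sqrt(n) = 1.4114725 / sqrt(10) = 0.4463468
u_B1 = 0.371 / sqrt(3) = 0.21419695
u_B2 = 0.098 / sqrt(6) = 0.040008332
u_B3 = 0.139 / sqrt(3) = 0.080251687
u_B4 = 0.149 / sqrt(3) = 0.08602519
uc = sqrt(0.4463468^2 + 0.21419695^2 + 0.040008332^2 + 0.080251687^2 + 0.08602519^2) = 0.51043818
U = k * uc = 2.58 * 0.51043818
U = 1.3169

1.3169


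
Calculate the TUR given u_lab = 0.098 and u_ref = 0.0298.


TUR = u_lab / u_ref
= 0.098 / 0.0298
= 3.2886

3.2886


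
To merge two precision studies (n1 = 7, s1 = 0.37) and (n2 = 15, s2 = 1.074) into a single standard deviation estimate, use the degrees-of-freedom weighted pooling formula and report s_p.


s_p = sqrt(((n1-1)*s1^2 + (n2-1)*s2^2) / (n1+n2-2))
numerator = (7-1)*0.37^2 + (15-1)*1.074^2 = 0.8214 + 16.148664 = 16.970064
denominator = 7 + 15 - 2 = 20
s_p^2 = 16.970064 / 20 = 0.8485032
s_p = sqrt(0.8485032) = 0.9211

0.9211


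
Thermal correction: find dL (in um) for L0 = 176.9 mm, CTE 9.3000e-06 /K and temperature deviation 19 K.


dL = L * alpha * dT
= 176.9 * 9.3000e-06 * 19
= 0.0312582 mm
dL_um = 0.0312582 * 1000 = 31.2582 um

31.2582


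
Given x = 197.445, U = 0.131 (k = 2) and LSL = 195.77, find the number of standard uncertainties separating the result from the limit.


u = U / k = 0.131 / 2 = 0.0655
margin = |LSL - x| = |195.77 - 197.445| = 1.675
z = margin / u = 1.675 / 0.0655
z = 25.5725

25.5725


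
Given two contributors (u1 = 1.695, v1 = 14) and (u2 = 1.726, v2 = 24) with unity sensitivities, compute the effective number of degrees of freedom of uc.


uc = sqrt(u1^2 + u2^2) = sqrt(1.695^2 + 1.726^2) = 2.4191116
v_eff = uc^4 / (u1^4/v1 + u2^4/v2)
= 2.4191116^4 / (1.695^4/14 + 1.726^4/24)
= 34.247085 / 0.95937815
v_eff = 35.6972

35.6972


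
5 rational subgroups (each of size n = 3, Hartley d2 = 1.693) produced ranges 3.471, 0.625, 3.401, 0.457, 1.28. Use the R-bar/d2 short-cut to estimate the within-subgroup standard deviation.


R_bar = (3.471 + 0.625 + 3.401 + 0.457 + 1.28) / 5
R_bar = 9.234 / 5 = 1.8468
sigma_hat = R_bar / d2 = 1.8468 / 1.693 = 1.0908

1.0908


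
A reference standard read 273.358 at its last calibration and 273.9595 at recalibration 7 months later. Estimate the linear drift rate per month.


rate = (v2 - v1) / months
= (273.9595 - 273.358) / 7
= 0.6015 / 7
= 0.0859

0.0859


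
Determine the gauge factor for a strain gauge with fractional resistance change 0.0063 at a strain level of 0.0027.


GF = (dR/R) / epsilon
= 0.0063 / 0.0027
= 2.3333

2.3333


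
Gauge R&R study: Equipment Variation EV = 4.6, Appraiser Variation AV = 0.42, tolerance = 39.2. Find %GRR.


GRR = sqrt(EV^2 + AV^2) = sqrt(4.6^2 + 0.42^2) = 4.6191341
%GRR = GRR / tol * 100 = 4.6191341 / 39.2 * 100
%GRR = 11.7835

11.7835


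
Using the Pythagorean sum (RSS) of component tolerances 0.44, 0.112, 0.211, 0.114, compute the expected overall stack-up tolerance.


RSS = sqrt(0.44^2 + 0.112^2 + 0.211^2 + 0.114^2)
= sqrt(0.263661)
= 0.5135

0.5135


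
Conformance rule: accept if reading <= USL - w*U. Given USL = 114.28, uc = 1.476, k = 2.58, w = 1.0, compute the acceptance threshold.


U = k * uc = 2.58 * 1.476 = 3.80808
guard band g = w * U = 1.0 * 3.80808 = 3.80808
AL = USL - g = 114.28 - 3.80808
AL = 110.4719

110.4719


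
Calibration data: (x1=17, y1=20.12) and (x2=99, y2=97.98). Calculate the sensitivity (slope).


slope = (y2 - y1) / (x2 - x1)
= (97.98 - 20.12) / (99 - 17)
= 77.8600 / 82
= 0.9495

0.9495


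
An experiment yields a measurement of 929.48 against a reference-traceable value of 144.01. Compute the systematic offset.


Systematic error = measured - true
= 929.48 - 144.01
= 785.4700

785.4700


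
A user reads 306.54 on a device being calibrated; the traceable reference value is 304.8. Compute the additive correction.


Correction = standard - reading
= 304.8 - 306.54
= -1.7400

-1.7400


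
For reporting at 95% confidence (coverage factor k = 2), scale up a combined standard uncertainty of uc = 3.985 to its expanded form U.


U = k * uc
U = 2 * 3.985
U = 7.9700

7.9700


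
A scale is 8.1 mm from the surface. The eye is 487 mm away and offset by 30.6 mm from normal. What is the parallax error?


error = h * offset / d
= 8.1 * 30.6 / 487
= 0.5090

0.5090


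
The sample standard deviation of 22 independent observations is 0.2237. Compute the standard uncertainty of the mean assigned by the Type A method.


u_A = s / sqrt(n)
u_A = 0.2237 / sqrt(22)
u_A = 0.2237 / 4.6904158
u_A = 0.0477

0.0477


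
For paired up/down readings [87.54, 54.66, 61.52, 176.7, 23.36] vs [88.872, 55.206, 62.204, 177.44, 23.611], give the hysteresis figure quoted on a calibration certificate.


|87.54 - 88.872| = 1.3320
|54.66 - 55.206| = 0.5460
|61.52 - 62.204| = 0.6840
|176.7 - 177.44| = 0.7400
|23.36 - 23.611| = 0.2510
hysteresis = max(diffs) = 1.3320

1.3320


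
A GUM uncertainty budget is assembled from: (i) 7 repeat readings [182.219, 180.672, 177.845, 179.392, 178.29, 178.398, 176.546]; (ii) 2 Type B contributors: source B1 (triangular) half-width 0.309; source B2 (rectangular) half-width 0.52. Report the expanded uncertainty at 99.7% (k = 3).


mean = (182.219 + 180.672 + 177.845 + 179.392 + 178.29 + 178.398 + 176.546) / 7 = 179.0517143
s = sqrt(sum((x - mean)^2)/(n-1)) = 1.8936355
u_A = s / sqrt(n) = 1.8936355 / sqrt(7) = 0.71572694
u_B1 = 0.309 / sqrt(6) = 0.12614872
u_B2 = 0.52 / sqrt(3) = 0.30022214
uc = sqrt(0.71572694^2 + 0.12614872^2 + 0.30022214^2) = 0.7863281
U = k * uc = 3 * 0.7863281
U = 2.3590

2.3590


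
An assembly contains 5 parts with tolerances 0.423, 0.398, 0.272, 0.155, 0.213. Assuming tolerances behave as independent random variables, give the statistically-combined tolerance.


RSS = sqrt(0.423^2 + 0.398^2 + 0.272^2 + 0.155^2 + 0.213^2)
= sqrt(0.480711)
= 0.6933

0.6933


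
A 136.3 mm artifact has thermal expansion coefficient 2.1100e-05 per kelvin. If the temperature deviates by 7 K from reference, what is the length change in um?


dL = L * alpha * dT
= 136.3 * 2.1100e-05 * 7
= 0.0201315 mm
dL_um = 0.0201315 * 1000 = 20.1315 um

20.1315


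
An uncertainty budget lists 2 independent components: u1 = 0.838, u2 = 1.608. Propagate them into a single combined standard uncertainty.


uc = sqrt(0.838^2 + 1.608^2)
uc = sqrt(3.287908)
uc = 1.8133

1.8133


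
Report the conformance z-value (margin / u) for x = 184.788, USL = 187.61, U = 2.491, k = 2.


u = U / k = 2.491 / 2 = 1.2455
margin = |USL - x| = |187.61 - 184.788| = 2.822
z = margin / u = 2.822 / 1.2455
z = 2.2658

2.2658


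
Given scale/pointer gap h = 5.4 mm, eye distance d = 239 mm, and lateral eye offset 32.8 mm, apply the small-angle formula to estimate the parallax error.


error = h * offset / d
= 5.4 * 32.8 / 239
= 0.7411

0.7411


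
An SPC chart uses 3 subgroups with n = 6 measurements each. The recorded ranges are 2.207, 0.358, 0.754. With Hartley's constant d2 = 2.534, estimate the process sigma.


R_bar = (2.207 + 0.358 + 0.754) / 3
R_bar = 3.319 / 3 = 1.1063333
sigma_hat = R_bar / d2 = 1.1063333 / 2.534 = 0.4366

0.4366


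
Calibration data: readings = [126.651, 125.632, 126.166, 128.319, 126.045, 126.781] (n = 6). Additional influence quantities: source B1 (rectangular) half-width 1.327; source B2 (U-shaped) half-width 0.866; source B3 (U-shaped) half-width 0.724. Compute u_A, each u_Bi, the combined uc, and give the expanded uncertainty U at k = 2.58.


mean = (126.651 + 125.632 + 126.166 + 128.319 + 126.045 + 126.781) / 6 = 126.599
s = sqrt(sum((x - mean)^2)/(n-1)) = 0.94060853
u_A = s / sqrt(n) = 0.94060853 / sqrt(6) = 0.38400182
u_B1 = 1.327 / sqrt(3) = 0.76614381
u_B2 = 0.866 / sqrt(2) = 0.61235447
u_B3 = 0.724 / sqrt(2) = 0.51194531
uc = sqrt(0.38400182^2 + 0.76614381^2 + 0.61235447^2 + 0.51194531^2) = 1.1711105
U = k * uc = 2.58 * 1.1711105
U = 3.0215

3.0215


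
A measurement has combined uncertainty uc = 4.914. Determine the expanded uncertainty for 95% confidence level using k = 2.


U = k * uc
U = 2 * 4.914
U = 9.8280

9.8280


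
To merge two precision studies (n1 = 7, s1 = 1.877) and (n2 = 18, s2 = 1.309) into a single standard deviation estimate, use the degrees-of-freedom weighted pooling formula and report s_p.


s_p = sqrt(((n1-1)*s1^2 + (n2-1)*s2^2) / (n1+n2-2))
numerator = (7-1)*1.877^2 + (18-1)*1.309^2 = 21.138774 + 29.129177 = 50.267951
denominator = 7 + 18 - 2 = 23
s_p^2 = 50.267951 / 23 = 2.1855631
s_p = sqrt(2.1855631) = 1.4784

1.4784


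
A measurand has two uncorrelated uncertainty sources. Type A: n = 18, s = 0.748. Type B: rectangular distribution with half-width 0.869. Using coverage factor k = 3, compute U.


u_A = s / sqrt(n) = 0.748 / sqrt(18) = 0.17630529
u_B = half_width / sqrt(3) = 0.869 / sqrt(3) = 0.50171738
uc = sqrt(u_A^2 + u_B^2) = sqrt(0.17630529^2 + 0.50171738^2) = 0.53179308
U = k * uc = 3 * 0.53179308
U = 1.5954

1.5954


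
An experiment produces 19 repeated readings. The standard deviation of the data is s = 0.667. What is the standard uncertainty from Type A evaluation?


u_A = s / sqrt(n)
u_A = 0.667 / sqrt(19)
u_A = 0.667 / 4.3588989
u_A = 0.1530

0.1530


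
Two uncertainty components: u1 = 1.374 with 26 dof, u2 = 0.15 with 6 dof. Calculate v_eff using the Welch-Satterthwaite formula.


uc = sqrt(u1^2 + u2^2) = sqrt(1.374^2 + 0.15^2) = 1.3821635
v_eff = uc^4 / (u1^4/v1 + u2^4/v2)
= 1.3821635^4 / (1.374^4/26 + 0.15^4/6)
= 3.6495362 / 0.13716421
v_eff = 26.6071

26.6071


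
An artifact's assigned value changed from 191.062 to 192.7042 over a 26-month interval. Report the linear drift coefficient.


rate = (v2 - v1) / months
= (192.7042 - 191.062) / 26
= 1.6422 / 26
= 0.0632

0.0632


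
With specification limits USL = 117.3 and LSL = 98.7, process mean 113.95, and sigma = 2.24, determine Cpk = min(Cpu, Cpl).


Cpu = (USL - mean) / (3*sigma) = (117.3 - 113.95) / (3*2.24) = 0.4985
Cpl = (mean - LSL) / (3*sigma) = (113.95 - 98.7) / (3*2.24) = 2.2693
Cpk = min(Cpu, Cpl) = 0.4985

0.4985


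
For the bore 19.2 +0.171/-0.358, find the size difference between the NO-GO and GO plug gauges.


GO = nominal - lower_tol (smallest hole = maximum material condition)
GO = 19.2 - 0.358 = 18.842
NO-GO = nominal + upper_tol (largest hole = least material condition)
NO-GO = 19.2 + 0.171 = 19.371
spread = NO-GO - GO = 19.371 - 18.842 = 0.5290

0.5290


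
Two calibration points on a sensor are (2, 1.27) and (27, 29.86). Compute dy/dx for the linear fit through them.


slope = (y2 - y1) / (x2 - x1)
= (29.86 - 1.27) / (27 - 2)
= 28.5900 / 25
= 1.1436

1.1436


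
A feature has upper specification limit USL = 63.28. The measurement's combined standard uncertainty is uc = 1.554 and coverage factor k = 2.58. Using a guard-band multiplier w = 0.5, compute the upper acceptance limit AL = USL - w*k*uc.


U = k * uc = 2.58 * 1.554 = 4.00932
guard band g = w * U = 0.5 * 4.00932 = 2.00466
AL = USL - g = 63.28 - 2.00466
AL = 61.2753

61.2753


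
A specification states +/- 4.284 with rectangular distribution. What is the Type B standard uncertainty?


u_B = half_width / sqrt(3)
u_B = 4.284 / 1.7320508
u_B = 2.4734

2.4734


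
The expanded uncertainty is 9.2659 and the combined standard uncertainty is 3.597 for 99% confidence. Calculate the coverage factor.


k = U / uc
k = 9.2659 / 3.597
k = 2.576

2.576


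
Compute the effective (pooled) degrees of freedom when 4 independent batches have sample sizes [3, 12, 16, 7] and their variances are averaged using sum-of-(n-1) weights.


nu = sum_i (n_i - 1)
nu = ((3 - 1) + (12 - 1) + (16 - 1) + (7 - 1))
nu = 2 + 11 + 15 + 6
nu = 34

34


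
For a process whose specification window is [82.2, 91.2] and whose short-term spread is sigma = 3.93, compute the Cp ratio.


Cp = (USL - LSL) / (6 * sigma)
= (91.2 - 82.2) / (6 * 3.93)
= 9.0000 / 23.5800
= 0.3817

0.3817


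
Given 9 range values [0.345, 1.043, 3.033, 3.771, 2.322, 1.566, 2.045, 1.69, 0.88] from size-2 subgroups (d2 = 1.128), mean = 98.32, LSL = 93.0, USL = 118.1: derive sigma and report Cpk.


R_bar = (0.345 + 1.043 + 3.033 + 3.771 + 2.322 + 1.566 + 2.045 + 1.69 + 0.88) / 9 = 1.855
sigma = R_bar / d2 = 1.855 / 1.128 = 1.6445035
Cp = (USL - LSL)/(6*sigma) = (118.1 - 93.0)/(6*1.6445035) = 2.5438
Cpu = (118.1 - 98.32)/(3*1.6445035) = 4.0093
Cpl = (98.32 - 93.0)/(3*1.6445035) = 1.0783
Cpk = min(Cpu, Cpl) = 1.0783

1.0783


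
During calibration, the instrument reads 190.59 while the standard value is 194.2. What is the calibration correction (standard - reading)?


Correction = standard - reading
= 194.2 - 190.59
= 3.6100

3.6100


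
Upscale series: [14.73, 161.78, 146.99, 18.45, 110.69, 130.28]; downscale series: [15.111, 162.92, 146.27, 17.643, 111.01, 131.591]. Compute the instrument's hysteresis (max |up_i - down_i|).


|14.73 - 15.111| = 0.3810
|161.78 - 162.92| = 1.1400
|146.99 - 146.27| = 0.7200
|18.45 - 17.643| = 0.8070
|110.69 - 111.01| = 0.3200
|130.28 - 131.591| = 1.3110
hysteresis = max(diffs) = 1.3110

1.3110


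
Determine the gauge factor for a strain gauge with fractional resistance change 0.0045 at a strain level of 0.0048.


GF = (dR/R) / epsilon
= 0.0045 / 0.0048
= 0.9375

0.9375


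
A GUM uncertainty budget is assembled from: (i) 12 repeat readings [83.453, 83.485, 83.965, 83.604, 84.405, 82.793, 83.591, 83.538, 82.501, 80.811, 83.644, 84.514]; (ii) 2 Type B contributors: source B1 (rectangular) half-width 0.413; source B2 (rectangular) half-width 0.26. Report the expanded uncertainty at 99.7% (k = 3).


mean = (83.453 + 83.485 + 83.965 + 83.604 + 84.405 + 82.793 + 83.591 + 83.538 + 82.501 + 80.811 + 83.644 + 84.514) / 12 = 83.35866667
s = sqrt(sum((x - mean)^2)/(n-1)) = 0.98146582
u_A = s / sqrt(n) = 0.98146582 / sqrt(12) = 0.28332478
u_B1 = 0.413 / sqrt(3) = 0.23844566
u_B2 = 0.26 / sqrt(3) = 0.15011107
uc = sqrt(0.28332478^2 + 0.23844566^2 + 0.15011107^2) = 0.39957802
U = k * uc = 3 * 0.39957802
U = 1.1987

1.1987


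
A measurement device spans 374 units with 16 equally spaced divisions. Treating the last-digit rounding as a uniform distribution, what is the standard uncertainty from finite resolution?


resolution = range / divisions
resolution = 374 / 16 = 23.375
u_res = resolution / (2*sqrt(3))
u_res = 23.375 / 3.4641016
u_res = 6.7478

6.7478


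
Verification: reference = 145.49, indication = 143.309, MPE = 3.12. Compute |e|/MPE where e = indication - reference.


e = indication - reference = 143.309 - 145.49 = -2.1810
|e| = 2.1810
ratio = |e| / MPE = 2.1810 / 3.12
ratio = 0.6990

0.6990


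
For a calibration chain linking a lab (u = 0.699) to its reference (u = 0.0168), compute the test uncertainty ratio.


TUR = u_lab / u_ref
= 0.699 / 0.0168
= 41.6071

41.6071


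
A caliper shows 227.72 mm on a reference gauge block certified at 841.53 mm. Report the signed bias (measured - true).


Systematic error = measured - true
= 227.72 - 841.53
= -613.8100

-613.8100


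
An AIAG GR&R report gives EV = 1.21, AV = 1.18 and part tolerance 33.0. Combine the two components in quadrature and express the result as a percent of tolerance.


GRR = sqrt(EV^2 + AV^2) = sqrt(1.21^2 + 1.18^2) = 1.6901183
%GRR = GRR / tol * 100 = 1.6901183 / 33.0 * 100
%GRR = 5.1216

5.1216


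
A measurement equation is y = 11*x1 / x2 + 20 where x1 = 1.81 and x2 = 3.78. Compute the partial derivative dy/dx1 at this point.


y = 11*x1 / x2 + 20
dy/dx1 = 11/x2
Evaluate at x2 = 3.78: c1 = 11 / 3.78
c1 = 2.9101

2.9101


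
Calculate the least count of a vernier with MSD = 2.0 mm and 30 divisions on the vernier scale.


LC = MSD / n_div
= 2.0 / 30
= 0.0667

0.0667


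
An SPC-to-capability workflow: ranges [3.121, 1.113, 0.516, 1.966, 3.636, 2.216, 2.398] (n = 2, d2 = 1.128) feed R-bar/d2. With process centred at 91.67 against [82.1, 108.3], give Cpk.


R_bar = (3.121 + 1.113 + 0.516 + 1.966 + 3.636 + 2.216 + 2.398) / 7 = 2.138
sigma = R_bar / d2 = 2.138 / 1.128 = 1.8953901
Cp = (USL - LSL)/(6*sigma) = (108.3 - 82.1)/(6*1.8953901) = 2.3038
Cpu = (108.3 - 91.67)/(3*1.8953901) = 2.9246
Cpl = (91.67 - 82.1)/(3*1.8953901) = 1.6830
Cpk = min(Cpu, Cpl) = 1.6830

1.6830


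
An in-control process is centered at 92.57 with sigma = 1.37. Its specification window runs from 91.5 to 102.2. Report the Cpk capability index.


Cpu = (USL - mean) / (3*sigma) = (102.2 - 92.57) / (3*1.37) = 2.3431
Cpl = (mean - LSL) / (3*sigma) = (92.57 - 91.5) / (3*1.37) = 0.2603
Cpk = min(Cpu, Cpl) = 0.2603

0.2603


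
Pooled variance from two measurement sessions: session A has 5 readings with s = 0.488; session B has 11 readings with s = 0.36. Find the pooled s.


s_p = sqrt(((n1-1)*s1^2 + (n2-1)*s2^2) / (n1+n2-2))
numerator = (5-1)*0.488^2 + (11-1)*0.36^2 = 0.952576 + 1.296 = 2.248576
denominator = 5 + 11 - 2 = 14
s_p^2 = 2.248576 / 14 = 0.16061257
s_p = sqrt(0.16061257) = 0.4008

0.4008


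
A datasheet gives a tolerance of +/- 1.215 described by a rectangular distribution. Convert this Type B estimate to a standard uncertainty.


u_B = half_width / sqrt(3)
u_B = 1.215 / 1.7320508
u_B = 0.7015

0.7015


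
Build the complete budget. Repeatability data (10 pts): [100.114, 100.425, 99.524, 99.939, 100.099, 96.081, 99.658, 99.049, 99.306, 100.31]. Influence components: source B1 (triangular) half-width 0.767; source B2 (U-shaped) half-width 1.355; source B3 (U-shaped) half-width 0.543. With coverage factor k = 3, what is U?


mean = (100.114 + 100.425 + 99.524 + 99.939 + 100.099 + 96.081 + 99.658 + 99.049 + 99.306 + 100.31) / 10 = 99.4505
s = sqrt(sum((x - mean)^2)/(n-1)) = 1.2636753
u_A = s / sqrt(n) = 1.2636753 / sqrt(10) = 0.39960922
u_B1 = 0.767 / sqrt(6) = 0.31312644
u_B2 = 1.355 / sqrt(2) = 0.95812969
u_B3 = 0.543 / sqrt(2) = 0.38395898
uc = sqrt(0.39960922^2 + 0.31312644^2 + 0.95812969^2 + 0.38395898^2) = 1.1502924
U = k * uc = 3 * 1.1502924
U = 3.4509

3.4509


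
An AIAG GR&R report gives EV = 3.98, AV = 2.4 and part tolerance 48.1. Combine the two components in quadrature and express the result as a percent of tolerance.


GRR = sqrt(EV^2 + AV^2) = sqrt(3.98^2 + 2.4^2) = 4.647623
%GRR = GRR / tol * 100 = 4.647623 / 48.1 * 100
%GRR = 9.6624

9.6624


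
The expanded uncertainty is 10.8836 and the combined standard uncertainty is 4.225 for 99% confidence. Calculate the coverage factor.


k = U / uc
k = 10.8836 / 4.225
k = 2.576

2.576


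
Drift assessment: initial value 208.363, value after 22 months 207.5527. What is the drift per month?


rate = (v2 - v1) / months
= (207.5527 - 208.363) / 22
= -0.8103 / 22
= -0.0368

-0.0368


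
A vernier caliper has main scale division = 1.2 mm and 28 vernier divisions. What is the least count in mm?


LC = MSD / n_div
= 1.2 / 28
= 0.0429

0.0429


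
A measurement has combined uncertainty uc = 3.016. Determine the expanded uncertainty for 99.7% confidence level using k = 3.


U = k * uc
U = 3 * 3.016
U = 9.0480

9.0480


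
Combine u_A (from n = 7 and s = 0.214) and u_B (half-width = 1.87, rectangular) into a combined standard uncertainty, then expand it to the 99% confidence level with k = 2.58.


u_A = s / sqrt(n) = 0.214 / sqrt(7) = 0.080884397
u_B = half_width / sqrt(3) = 1.87 / sqrt(3) = 1.079645
uc = sqrt(u_A^2 + u_B^2) = sqrt(0.080884397^2 + 1.079645^2) = 1.0826706
U = k * uc = 2.58 * 1.0826706
U = 2.7933

2.7933


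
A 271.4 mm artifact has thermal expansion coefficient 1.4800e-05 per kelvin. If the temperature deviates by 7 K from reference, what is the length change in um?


dL = L * alpha * dT
= 271.4 * 1.4800e-05 * 7
= 0.0281170 mm
dL_um = 0.0281170 * 1000 = 28.1170 um

28.1170


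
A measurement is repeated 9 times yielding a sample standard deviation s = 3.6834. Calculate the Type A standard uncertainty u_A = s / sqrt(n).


u_A = s / sqrt(n)
u_A = 3.6834 / sqrt(9)
u_A = 3.6834 / 3
u_A = 1.2278

1.2278


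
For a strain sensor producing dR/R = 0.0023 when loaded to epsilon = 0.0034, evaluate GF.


GF = (dR/R) / epsilon
= 0.0023 / 0.0034
= 0.6765

0.6765


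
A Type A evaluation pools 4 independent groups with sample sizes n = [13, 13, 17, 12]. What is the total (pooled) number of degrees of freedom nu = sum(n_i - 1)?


nu = sum_i (n_i - 1)
nu = ((13 - 1) + (13 - 1) + (17 - 1) + (12 - 1))
nu = 12 + 12 + 16 + 11
nu = 51

51


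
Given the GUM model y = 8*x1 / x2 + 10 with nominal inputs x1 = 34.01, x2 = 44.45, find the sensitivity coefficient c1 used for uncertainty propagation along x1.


y = 8*x1 / x2 + 10
dy/dx1 = 8/x2
Evaluate at x2 = 44.45: c1 = 8 / 44.45
c1 = 0.1800

0.1800


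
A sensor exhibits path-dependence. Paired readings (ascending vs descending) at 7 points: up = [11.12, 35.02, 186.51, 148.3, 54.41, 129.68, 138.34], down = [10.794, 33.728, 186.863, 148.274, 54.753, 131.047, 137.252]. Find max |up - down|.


|11.12 - 10.794| = 0.3260
|35.02 - 33.728| = 1.2920
|186.51 - 186.863| = 0.3530
|148.3 - 148.274| = 0.0260
|54.41 - 54.753| = 0.3430
|129.68 - 131.047| = 1.3670
|138.34 - 137.252| = 1.0880
hysteresis = max(diffs) = 1.3670

1.3670


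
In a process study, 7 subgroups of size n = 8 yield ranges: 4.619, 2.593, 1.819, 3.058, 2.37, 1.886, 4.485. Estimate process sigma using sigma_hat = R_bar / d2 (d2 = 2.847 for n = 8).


R_bar = (4.619 + 2.593 + 1.819 + 3.058 + 2.37 + 1.886 + 4.485) / 7
R_bar = 20.83 / 7 = 2.9757143
sigma_hat = R_bar / d2 = 2.9757143 / 2.847 = 1.0452

1.0452


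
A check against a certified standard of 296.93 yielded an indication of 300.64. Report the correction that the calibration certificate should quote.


Correction = standard - reading
= 296.93 - 300.64
= -3.7100

-3.7100


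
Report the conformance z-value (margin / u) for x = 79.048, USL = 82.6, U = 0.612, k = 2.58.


u = U / k = 0.612 / 2.58 = 0.2372093
margin = |USL - x| = |82.6 - 79.048| = 3.552
z = margin / u = 3.552 / 0.2372093
z = 14.9741

14.9741


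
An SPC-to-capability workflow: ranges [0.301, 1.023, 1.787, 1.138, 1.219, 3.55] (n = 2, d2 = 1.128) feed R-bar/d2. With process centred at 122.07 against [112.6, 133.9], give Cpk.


R_bar = (0.301 + 1.023 + 1.787 + 1.138 + 1.219 + 3.55) / 6 = 1.503
sigma = R_bar / d2 = 1.503 / 1.128 = 1.3324468
Cp = (USL - LSL)/(6*sigma) = (133.9 - 112.6)/(6*1.3324468) = 2.6643
Cpu = (133.9 - 122.07)/(3*1.3324468) = 2.9595
Cpl = (122.07 - 112.6)/(3*1.3324468) = 2.3691
Cpk = min(Cpu, Cpl) = 2.3691

2.3691


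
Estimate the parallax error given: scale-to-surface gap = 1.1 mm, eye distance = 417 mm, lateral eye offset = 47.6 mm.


error = h * offset / d
= 1.1 * 47.6 / 417
= 0.1256

0.1256


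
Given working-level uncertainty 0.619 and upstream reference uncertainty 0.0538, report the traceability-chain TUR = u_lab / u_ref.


TUR = u_lab / u_ref
= 0.619 / 0.0538
= 11.5056

11.5056


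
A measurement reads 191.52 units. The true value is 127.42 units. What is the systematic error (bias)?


Systematic error = measured - true
= 191.52 - 127.42
= 64.1000

64.1000


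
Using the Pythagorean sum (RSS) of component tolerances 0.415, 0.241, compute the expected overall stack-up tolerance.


RSS = sqrt(0.415^2 + 0.241^2)
= sqrt(0.230306)
= 0.4799

0.4799


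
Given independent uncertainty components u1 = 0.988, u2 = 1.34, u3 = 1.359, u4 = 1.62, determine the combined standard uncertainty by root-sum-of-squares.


uc = sqrt(0.988^2 + 1.34^2 + 1.359^2 + 1.62^2)
uc = sqrt(7.243025)
uc = 2.6913

2.6913


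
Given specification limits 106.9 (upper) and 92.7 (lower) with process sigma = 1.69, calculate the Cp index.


Cp = (USL - LSL) / (6 * sigma)
= (106.9 - 92.7) / (6 * 1.69)
= 14.2000 / 10.1400
= 1.4004

1.4004


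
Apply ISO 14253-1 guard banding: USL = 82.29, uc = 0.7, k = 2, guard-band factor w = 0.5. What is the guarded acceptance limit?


U = k * uc = 2 * 0.7 = 1.4
guard band g = w * U = 0.5 * 1.4 = 0.7
AL = USL - g = 82.29 - 0.7
AL = 81.5900

81.5900


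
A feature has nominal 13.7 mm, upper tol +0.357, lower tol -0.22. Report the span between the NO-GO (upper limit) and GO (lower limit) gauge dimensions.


GO = nominal - lower_tol (smallest hole = maximum material condition)
GO = 13.7 - 0.22 = 13.48
NO-GO = nominal + upper_tol (largest hole = least material condition)
NO-GO = 13.7 + 0.357 = 14.057
spread = NO-GO - GO = 14.057 - 13.48 = 0.5770

0.5770


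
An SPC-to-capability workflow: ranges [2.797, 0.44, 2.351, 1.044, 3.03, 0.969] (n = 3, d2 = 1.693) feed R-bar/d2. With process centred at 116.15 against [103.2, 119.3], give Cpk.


R_bar = (2.797 + 0.44 + 2.351 + 1.044 + 3.03 + 0.969) / 6 = 1.7718333
sigma = R_bar / d2 = 1.7718333 / 1.693 = 1.0465643
Cp = (USL - LSL)/(6*sigma) = (119.3 - 103.2)/(6*1.0465643) = 2.5639
Cpu = (119.3 - 116.15)/(3*1.0465643) = 1.0033
Cpl = (116.15 - 103.2)/(3*1.0465643) = 4.1246
Cpk = min(Cpu, Cpl) = 1.0033

1.0033


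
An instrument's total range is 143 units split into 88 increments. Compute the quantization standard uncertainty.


resolution = range / divisions
resolution = 143 / 88 = 1.625
u_res = resolution / (2*sqrt(3))
u_res = 1.625 / 3.4641016
u_res = 0.4691

0.4691


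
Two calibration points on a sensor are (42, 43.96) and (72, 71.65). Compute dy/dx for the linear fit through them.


slope = (y2 - y1) / (x2 - x1)
= (71.65 - 43.96) / (72 - 42)
= 27.6900 / 30
= 0.9230

0.9230


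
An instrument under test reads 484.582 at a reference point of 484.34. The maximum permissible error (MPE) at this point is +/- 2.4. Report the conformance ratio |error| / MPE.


e = indication - reference = 484.582 - 484.34 = 0.2420
|e| = 0.2420
ratio = |e| / MPE = 0.2420 / 2.4
ratio = 0.1008

0.1008


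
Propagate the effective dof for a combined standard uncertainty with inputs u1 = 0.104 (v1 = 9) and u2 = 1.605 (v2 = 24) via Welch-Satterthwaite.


uc = sqrt(u1^2 + u2^2) = sqrt(0.104^2 + 1.605^2) = 1.6083659
v_eff = uc^4 / (u1^4/v1 + u2^4/v2)
= 1.6083659^4 / (0.104^4/9 + 1.605^4/24)
= 6.6917457 / 0.27650903
v_eff = 24.2008

24.2008


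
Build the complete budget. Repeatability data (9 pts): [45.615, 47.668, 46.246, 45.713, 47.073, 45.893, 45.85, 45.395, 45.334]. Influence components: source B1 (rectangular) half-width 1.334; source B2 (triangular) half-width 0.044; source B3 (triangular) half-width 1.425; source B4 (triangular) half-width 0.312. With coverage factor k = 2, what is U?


mean = (45.615 + 47.668 + 46.246 + 45.713 + 47.073 + 45.893 + 45.85 + 45.395 + 45.334) / 9 = 46.08744444
s = sqrt(sum((x - mean)^2)/(n-1)) = 0.79051994
u_A = s / sqrt(n) = 0.79051994 / sqrt(9) = 0.26350665
u_B1 = 1.334 / sqrt(3) = 0.77018526
u_B2 = 0.044 / sqrt(6) = 0.017962925
u_B3 = 1.425 / sqrt(6) = 0.58175381
u_B4 = 0.312 / sqrt(6) = 0.12737347
uc = sqrt(0.26350665^2 + 0.77018526^2 + 0.017962925^2 + 0.58175381^2 + 0.12737347^2) = 1.0087642
U = k * uc = 2 * 1.0087642
U = 2.0175

2.0175


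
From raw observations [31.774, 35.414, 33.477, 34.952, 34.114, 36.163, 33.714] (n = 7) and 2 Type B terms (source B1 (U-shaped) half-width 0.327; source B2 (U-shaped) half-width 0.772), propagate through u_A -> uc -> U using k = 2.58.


mean = (31.774 + 35.414 + 33.477 + 34.952 + 34.114 + 36.163 + 33.714) / 7 = 34.22971429
s = sqrt(sum((x - mean)^2)/(n-1)) = 1.4455844
u_A = s / sqrt(n) = 1.4455844 / sqrt(7) = 0.54637955
u_B1 = 0.327 / sqrt(2) = 0.23122392
u_B2 = 0.772 / sqrt(2) = 0.54588644
uc = sqrt(0.54637955^2 + 0.23122392^2 + 0.54588644^2) = 0.80621779
U = k * uc = 2.58 * 0.80621779
U = 2.0800

2.0800


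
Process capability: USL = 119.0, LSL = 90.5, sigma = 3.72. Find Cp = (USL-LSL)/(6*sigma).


Cp = (USL - LSL) / (6 * sigma)
= (119.0 - 90.5) / (6 * 3.72)
= 28.5000 / 22.3200
= 1.2769

1.2769


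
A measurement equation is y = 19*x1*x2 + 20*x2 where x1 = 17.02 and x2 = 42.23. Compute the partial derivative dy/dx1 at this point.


y = 19*x1*x2 + 20*x2
dy/dx1 = 19*x2
Evaluate at x2 = 42.23: c1 = 19 * 42.23
c1 = 802.3700

802.3700


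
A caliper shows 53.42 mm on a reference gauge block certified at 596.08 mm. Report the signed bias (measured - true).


Systematic error = measured - true
= 53.42 - 596.08
= -542.6600

-542.6600
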